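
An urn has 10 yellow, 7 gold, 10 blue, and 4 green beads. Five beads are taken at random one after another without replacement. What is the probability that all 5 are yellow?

4/2697

Unordered draws without replacement: count favorable combinations over C(31,5).
Favorable = C(10,5) · C(7,0) · C(10,0) · C(4,0) = 252; total = C(31,5) = 169911.
P = 252/169911 = 4/2697 ≈ 0.0015.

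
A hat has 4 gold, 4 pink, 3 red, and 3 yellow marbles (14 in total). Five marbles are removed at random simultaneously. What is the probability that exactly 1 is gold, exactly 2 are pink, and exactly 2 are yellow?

Unordered draws without replacement: count favorable combinations over C(14,5).
Favorable = C(4,1) · C(4,2) · C(3,0) · C(3,2) = 72; total = C(14,5) = 2002.
P = 72/2002 = 36/1001 ≈ 0.0360.

36/1001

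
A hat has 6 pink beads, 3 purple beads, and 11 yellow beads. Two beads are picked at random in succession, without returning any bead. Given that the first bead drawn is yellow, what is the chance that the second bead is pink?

6/19

After removing 1 yellow, the hat has 6 pink out of 19 remaining.
P(second is pink | given) = 6/19 ≈ 0.3158.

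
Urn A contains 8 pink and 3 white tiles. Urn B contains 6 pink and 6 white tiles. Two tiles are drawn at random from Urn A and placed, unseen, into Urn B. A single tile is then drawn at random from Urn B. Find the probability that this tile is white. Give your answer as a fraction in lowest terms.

36/77

Condition on how many of the transferred tiles are white (from Urn A: 3 white of 11; then Urn B has 14 total).
  0 white: C(3,0)C(8,2)/C(11,2) = 28/55; then P = 6/14
  1 white: C(3,1)C(8,1)/C(11,2) = 24/55; then P = 7/14
  2 white: C(3,2)C(8,0)/C(11,2) = 3/55; then P = 8/14
P(white from Urn B) = 36/77 ≈ 0.4675.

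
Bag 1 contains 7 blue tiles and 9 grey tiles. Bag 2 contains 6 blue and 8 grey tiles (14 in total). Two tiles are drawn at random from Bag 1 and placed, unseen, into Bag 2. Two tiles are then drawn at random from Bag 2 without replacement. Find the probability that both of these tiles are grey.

Condition on how many of the transferred tiles are grey (from Bag 1: 9 grey of 16; then Bag 2 has 16 total).
  0 grey: C(9,0)C(7,2)/C(16,2) = 7/40; then P = C(8,2)/C(16,2) = 7/30
  1 grey: C(9,1)C(7,1)/C(16,2) = 21/40; then P = C(9,2)/C(16,2) = 3/10
  2 grey: C(9,2)C(7,0)/C(16,2) = 3/10; then P = C(10,2)/C(16,2) = 3/8
P(both grey) = 373/1200 ≈ 0.3108.

373/1200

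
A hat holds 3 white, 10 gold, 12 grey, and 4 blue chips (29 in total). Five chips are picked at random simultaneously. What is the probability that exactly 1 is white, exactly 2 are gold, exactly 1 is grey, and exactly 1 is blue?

Unordered draws without replacement: count favorable combinations over C(29,5).
Favorable = C(3,1) · C(10,2) · C(12,1) · C(4,1) = 6480; total = C(29,5) = 118755.
P = 6480/118755 = 144/2639 ≈ 0.0546.

144/2639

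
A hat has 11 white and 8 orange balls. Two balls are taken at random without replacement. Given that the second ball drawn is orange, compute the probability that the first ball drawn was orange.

7/18

P(first=orange and the second ball drawn is orange) = (8/19)·(7/18) = 28/171.
P(the second ball drawn is orange) = Σ over first color = 44/171 + 28/171 = 8/19.
By Bayes, P(first=orange | the second ball drawn is orange) = 28/171 / 8/19 = 7/18 ≈ 0.3889.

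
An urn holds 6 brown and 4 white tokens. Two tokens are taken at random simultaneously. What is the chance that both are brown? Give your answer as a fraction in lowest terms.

Unordered draws without replacement: count favorable combinations over C(10,2).
Favorable = C(6,2) · C(4,0) = 15; total = C(10,2) = 45.
P = 15/45 = 1/3 ≈ 0.3333.

1/3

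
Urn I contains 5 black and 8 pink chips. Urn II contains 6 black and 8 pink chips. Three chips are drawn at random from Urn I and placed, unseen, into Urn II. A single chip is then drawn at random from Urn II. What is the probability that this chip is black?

93/221

Condition on how many of the transferred chips are black (from Urn I: 5 black of 13; then Urn II has 17 total).
  0 black: C(5,0)C(8,3)/C(13,3) = 28/143; then P = 6/17
  1 black: C(5,1)C(8,2)/C(13,3) = 70/143; then P = 7/17
  2 black: C(5,2)C(8,1)/C(13,3) = 40/143; then P = 8/17
  3 black: C(5,3)C(8,0)/C(13,3) = 5/143; then P = 9/17
P(black from Urn II) = 93/221 ≈ 0.4208.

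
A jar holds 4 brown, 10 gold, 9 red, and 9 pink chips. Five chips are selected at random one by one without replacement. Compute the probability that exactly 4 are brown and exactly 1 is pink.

Unordered draws without replacement: count favorable combinations over C(32,5).
Favorable = C(4,4) · C(10,0) · C(9,0) · C(9,1) = 9; total = C(32,5) = 201376.
P = 9/201376 = 9/201376 ≈ 0.0000.

9/201376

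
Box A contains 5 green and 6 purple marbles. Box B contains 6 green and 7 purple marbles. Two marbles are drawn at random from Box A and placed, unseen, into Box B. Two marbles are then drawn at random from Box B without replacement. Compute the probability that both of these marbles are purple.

106/385

Condition on how many of the transferred marbles are purple (from Box A: 6 purple of 11; then Box B has 15 total).
  0 purple: C(6,0)C(5,2)/C(11,2) = 2/11; then P = C(7,2)/C(15,2) = 1/5
  1 purple: C(6,1)C(5,1)/C(11,2) = 6/11; then P = C(8,2)/C(15,2) = 4/15
  2 purple: C(6,2)C(5,0)/C(11,2) = 3/11; then P = C(9,2)/C(15,2) = 12/35
P(both purple) = 106/385 ≈ 0.2753.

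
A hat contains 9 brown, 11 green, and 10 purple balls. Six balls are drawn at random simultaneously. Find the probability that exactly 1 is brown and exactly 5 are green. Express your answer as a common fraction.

Unordered draws without replacement: count favorable combinations over C(30,6).
Favorable = C(9,1) · C(11,5) · C(10,0) = 4158; total = C(30,6) = 593775.
P = 4158/593775 = 66/9425 ≈ 0.0070.

66/9425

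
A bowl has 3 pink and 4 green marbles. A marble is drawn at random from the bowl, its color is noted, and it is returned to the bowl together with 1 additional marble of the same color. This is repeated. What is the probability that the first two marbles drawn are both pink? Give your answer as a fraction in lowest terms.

After a pink draw the bowl holds 4 pink out of 8.
P = (3/7)·(4/8) = 3/14 ≈ 0.2143.

3/14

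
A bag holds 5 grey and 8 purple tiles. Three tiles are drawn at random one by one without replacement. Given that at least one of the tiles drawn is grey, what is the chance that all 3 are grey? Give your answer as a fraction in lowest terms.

1/23

P(all 3 grey) = C(5,3)/C(13,3) = 5/143; P(at least one grey) = 1 − C(8,3)/C(13,3) = 115/143.
Since 'all 3 grey' ⊆ 'at least one grey', P(all 3 | at least one) = 5/143 / 115/143 = 1/23 ≈ 0.0435.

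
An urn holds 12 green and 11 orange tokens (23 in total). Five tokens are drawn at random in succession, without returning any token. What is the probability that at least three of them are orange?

1392/3059

Sum the hypergeometric tail for j = 3,…,5 orange tokens.
Favorable = C(11,3)·C(12,2) + C(11,4)·C(12,1) + C(11,5)·C(12,0) = 15312; total = C(23,5) = 33649.
P = 15312/33649 = 1392/3059 ≈ 0.4551.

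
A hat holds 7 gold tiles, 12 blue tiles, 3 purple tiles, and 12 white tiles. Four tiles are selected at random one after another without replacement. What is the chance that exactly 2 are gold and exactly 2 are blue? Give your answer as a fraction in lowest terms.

Unordered draws without replacement: count favorable combinations over C(34,4).
Favorable = C(7,2) · C(12,2) · C(3,0) · C(12,0) = 1386; total = C(34,4) = 46376.
P = 1386/46376 = 63/2108 ≈ 0.0299.

63/2108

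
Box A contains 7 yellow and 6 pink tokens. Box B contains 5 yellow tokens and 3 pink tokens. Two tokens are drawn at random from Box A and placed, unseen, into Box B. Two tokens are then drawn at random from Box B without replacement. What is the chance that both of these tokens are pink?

31/234

Condition on how many of the transferred tokens are pink (from Box A: 6 pink of 13; then Box B has 10 total).
  0 pink: C(6,0)C(7,2)/C(13,2) = 7/26; then P = C(3,2)/C(10,2) = 1/15
  1 pink: C(6,1)C(7,1)/C(13,2) = 7/13; then P = C(4,2)/C(10,2) = 2/15
  2 pink: C(6,2)C(7,0)/C(13,2) = 5/26; then P = C(5,2)/C(10,2) = 2/9
P(both pink) = 31/234 ≈ 0.1325.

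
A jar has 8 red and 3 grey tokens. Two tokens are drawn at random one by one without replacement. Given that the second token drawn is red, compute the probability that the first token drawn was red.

7/10

P(first=red and the second token drawn is red) = (8/11)·(7/10) = 28/55.
P(the second token drawn is red) = Σ over first color = 28/55 + 12/55 = 8/11.
By Bayes, P(first=red | the second token drawn is red) = 28/55 / 8/11 = 7/10 ≈ 0.7000.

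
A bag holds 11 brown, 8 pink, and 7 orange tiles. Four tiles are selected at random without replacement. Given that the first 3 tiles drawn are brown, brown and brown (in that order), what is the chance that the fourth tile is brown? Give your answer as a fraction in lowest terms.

After removing 3 brown, the bag has 8 brown out of 23 remaining.
P(fourth is brown | given) = 8/23 ≈ 0.3478.

8/23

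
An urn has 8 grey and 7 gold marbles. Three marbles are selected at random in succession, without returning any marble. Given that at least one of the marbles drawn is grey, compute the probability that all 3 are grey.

P(all 3 grey) = C(8,3)/C(15,3) = 8/65; P(at least one grey) = 1 − C(7,3)/C(15,3) = 12/13.
Since 'all 3 grey' ⊆ 'at least one grey', P(all 3 | at least one) = 8/65 / 12/13 = 2/15 ≈ 0.1333.

2/15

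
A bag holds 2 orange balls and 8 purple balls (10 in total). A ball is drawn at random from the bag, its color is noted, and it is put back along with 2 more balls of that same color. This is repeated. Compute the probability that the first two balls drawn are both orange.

After a orange draw the bag holds 4 orange out of 12.
P = (2/10)·(4/12) = 1/15 ≈ 0.0667.

1/15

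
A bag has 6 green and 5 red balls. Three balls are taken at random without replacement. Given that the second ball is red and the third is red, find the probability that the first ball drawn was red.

P(first=red and the second ball is red and the third is red) = (5/11)·(4/10)·(3/9) = 2/33.
P(E) = Σ over first color = 4/33 + 2/33 = 2/11.
By Bayes, P(first=red | E) = 2/33 / 2/11 = 1/3 ≈ 0.3333.

1/3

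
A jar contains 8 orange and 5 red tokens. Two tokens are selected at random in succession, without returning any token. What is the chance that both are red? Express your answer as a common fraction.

5/39

Unordered draws without replacement: count favorable combinations over C(13,2).
Favorable = C(8,0) · C(5,2) = 10; total = C(13,2) = 78.
P = 10/78 = 5/39 ≈ 0.1282.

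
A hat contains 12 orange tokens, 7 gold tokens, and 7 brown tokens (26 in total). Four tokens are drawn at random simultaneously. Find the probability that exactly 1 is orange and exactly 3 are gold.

Unordered draws without replacement: count favorable combinations over C(26,4).
Favorable = C(12,1) · C(7,3) · C(7,0) = 420; total = C(26,4) = 14950.
P = 420/14950 = 42/1495 ≈ 0.0281.

42/1495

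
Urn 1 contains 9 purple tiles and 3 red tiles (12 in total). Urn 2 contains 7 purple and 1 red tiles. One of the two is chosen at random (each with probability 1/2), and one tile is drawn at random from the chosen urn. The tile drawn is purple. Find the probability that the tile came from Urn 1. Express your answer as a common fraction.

6/13

P(purple | Urn 1) = 3/4; P(purple | Urn 2) = 7/8.
P(purple) = 1/2·3/4 + 1/2·7/8 = 13/16.
By Bayes' rule, P(Urn 1 | purple) = 3/8 / 13/16 = 6/13 ≈ 0.4615.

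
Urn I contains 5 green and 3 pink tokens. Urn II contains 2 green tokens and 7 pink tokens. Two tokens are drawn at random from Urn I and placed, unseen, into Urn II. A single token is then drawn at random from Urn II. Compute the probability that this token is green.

Condition on how many of the transferred tokens are green (from Urn I: 5 green of 8; then Urn II has 11 total).
  0 green: C(5,0)C(3,2)/C(8,2) = 3/28; then P = 2/11
  1 green: C(5,1)C(3,1)/C(8,2) = 15/28; then P = 3/11
  2 green: C(5,2)C(3,0)/C(8,2) = 5/14; then P = 4/11
P(green from Urn II) = 13/44 ≈ 0.2955.

13/44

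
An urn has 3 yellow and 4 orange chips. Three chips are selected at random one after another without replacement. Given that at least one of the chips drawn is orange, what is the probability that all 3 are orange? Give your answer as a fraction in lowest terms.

2/17

P(all 3 orange) = C(4,3)/C(7,3) = 4/35; P(at least one orange) = 1 − C(3,3)/C(7,3) = 34/35.
Since 'all 3 orange' ⊆ 'at least one orange', P(all 3 | at least one) = 4/35 / 34/35 = 2/17 ≈ 0.1176.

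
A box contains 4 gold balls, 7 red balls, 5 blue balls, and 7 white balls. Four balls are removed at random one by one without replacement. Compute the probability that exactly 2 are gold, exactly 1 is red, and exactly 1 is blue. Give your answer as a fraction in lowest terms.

Unordered draws without replacement: count favorable combinations over C(23,4).
Favorable = C(4,2) · C(7,1) · C(5,1) · C(7,0) = 210; total = C(23,4) = 8855.
P = 210/8855 = 6/253 ≈ 0.0237.

6/253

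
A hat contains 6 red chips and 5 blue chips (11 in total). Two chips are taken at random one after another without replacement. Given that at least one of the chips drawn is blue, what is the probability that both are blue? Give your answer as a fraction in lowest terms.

P(both blue) = C(5,2)/C(11,2) = 2/11; P(at least one blue) = 1 − C(6,2)/C(11,2) = 8/11.
Since 'both blue' ⊆ 'at least one blue', P(both | at least one) = 2/11 / 8/11 = 1/4 ≈ 0.2500.

1/4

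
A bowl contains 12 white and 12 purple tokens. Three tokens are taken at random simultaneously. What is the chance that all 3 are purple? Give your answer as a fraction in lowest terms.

5/46

Unordered draws without replacement: count favorable combinations over C(24,3).
Favorable = C(12,0) · C(12,3) = 220; total = C(24,3) = 2024.
P = 220/2024 = 5/46 ≈ 0.1087.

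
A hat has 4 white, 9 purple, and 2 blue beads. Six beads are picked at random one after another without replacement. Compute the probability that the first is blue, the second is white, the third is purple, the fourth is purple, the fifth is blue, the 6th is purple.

Multiply the conditional probability of each draw in order, without replacement, so each draw removes one from its color and from the total.
P = (2/15) · (4/14) · (9/13) · (8/12) · (1/11) · (7/10) = 4/3575 ≈ 0.0011.

4/3575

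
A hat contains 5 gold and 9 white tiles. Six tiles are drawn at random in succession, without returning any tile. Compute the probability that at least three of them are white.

134/143

Sum the hypergeometric tail for j = 3,…,6 white tiles.
Favorable = C(9,3)·C(5,3) + C(9,4)·C(5,2) + C(9,5)·C(5,1) + C(9,6)·C(5,0) = 2814; total = C(14,6) = 3003.
P = 2814/3003 = 134/143 ≈ 0.9371.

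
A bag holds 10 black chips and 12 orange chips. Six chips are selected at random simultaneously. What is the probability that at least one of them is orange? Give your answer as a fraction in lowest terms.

3543/3553

Use the complement: P(at least one orange) = 1 − P(no orange).
P(none) = C(10,6)/C(22,6) = 210/74613.
So P = 1 − 210/74613 = 3543/3553 ≈ 0.9972.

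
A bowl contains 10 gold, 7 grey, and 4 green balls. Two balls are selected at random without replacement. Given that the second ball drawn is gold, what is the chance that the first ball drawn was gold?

P(first=gold and the second ball drawn is gold) = (10/21)·(9/20) = 3/14.
P(the second ball drawn is gold) = Σ over first color = 3/14 + 1/6 + 2/21 = 10/21.
By Bayes, P(first=gold | the second ball drawn is gold) = 3/14 / 10/21 = 9/20 ≈ 0.4500.

9/20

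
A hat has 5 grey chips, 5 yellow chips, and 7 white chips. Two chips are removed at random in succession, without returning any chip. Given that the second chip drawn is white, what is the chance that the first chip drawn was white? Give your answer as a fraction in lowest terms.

P(first=white and the second chip drawn is white) = (7/17)·(6/16) = 21/136.
P(the second chip drawn is white) = Σ over first color = 35/272 + 35/272 + 21/136 = 7/17.
By Bayes, P(first=white | the second chip drawn is white) = 21/136 / 7/17 = 3/8 ≈ 0.3750.

3/8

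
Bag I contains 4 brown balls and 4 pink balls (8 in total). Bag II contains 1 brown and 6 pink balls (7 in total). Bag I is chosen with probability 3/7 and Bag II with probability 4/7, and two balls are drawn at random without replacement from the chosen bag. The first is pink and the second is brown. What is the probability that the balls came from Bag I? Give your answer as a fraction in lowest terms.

P(E | Bag I) = 2/7; P(E | Bag II) = 1/7.
P(E) = 3/7·2/7 + 4/7·1/7 = 10/49.
By Bayes' rule, P(Bag I | E) = 6/49 / 10/49 = 3/5 ≈ 0.6000.

3/5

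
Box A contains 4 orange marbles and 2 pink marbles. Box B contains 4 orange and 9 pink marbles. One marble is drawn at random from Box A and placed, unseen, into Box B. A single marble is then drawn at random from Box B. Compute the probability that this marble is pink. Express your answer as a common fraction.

Condition on how many of the transferred marbles are pink (from Box A: 2 pink of 6; then Box B has 14 total).
  0 pink: C(2,0)C(4,1)/C(6,1) = 2/3; then P = 9/14
  1 pink: C(2,1)C(4,0)/C(6,1) = 1/3; then P = 10/14
P(pink from Box B) = 2/3 ≈ 0.6667.

2/3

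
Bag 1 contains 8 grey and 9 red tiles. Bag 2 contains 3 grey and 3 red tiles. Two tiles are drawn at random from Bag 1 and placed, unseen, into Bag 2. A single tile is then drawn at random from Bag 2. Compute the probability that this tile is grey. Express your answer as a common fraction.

67/136

Condition on how many of the transferred tiles are grey (from Bag 1: 8 grey of 17; then Bag 2 has 8 total).
  0 grey: C(8,0)C(9,2)/C(17,2) = 9/34; then P = 3/8
  1 grey: C(8,1)C(9,1)/C(17,2) = 9/17; then P = 4/8
  2 grey: C(8,2)C(9,0)/C(17,2) = 7/34; then P = 5/8
P(grey from Bag 2) = 67/136 ≈ 0.4926.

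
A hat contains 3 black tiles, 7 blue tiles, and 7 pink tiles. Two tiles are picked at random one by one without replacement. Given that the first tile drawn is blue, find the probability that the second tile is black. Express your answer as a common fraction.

After removing 1 blue, the hat has 3 black out of 16 remaining.
P(second is black | given) = 3/16 ≈ 0.1875.

3/16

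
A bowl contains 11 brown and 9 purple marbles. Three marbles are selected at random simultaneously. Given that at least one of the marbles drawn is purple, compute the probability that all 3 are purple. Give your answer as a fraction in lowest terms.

P(all 3 purple) = C(9,3)/C(20,3) = 7/95; P(at least one purple) = 1 − C(11,3)/C(20,3) = 65/76.
Since 'all 3 purple' ⊆ 'at least one purple', P(all 3 | at least one) = 7/95 / 65/76 = 28/325 ≈ 0.0862.

28/325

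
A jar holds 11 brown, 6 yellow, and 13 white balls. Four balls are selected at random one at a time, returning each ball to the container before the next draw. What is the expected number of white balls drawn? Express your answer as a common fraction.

By linearity of expectation, E[X] = Σ P(draw i is white); each independent draw has P(white) = 13/30.
E[X] = 4 · 13/30 = 26/15 ≈ 1.7333.

26/15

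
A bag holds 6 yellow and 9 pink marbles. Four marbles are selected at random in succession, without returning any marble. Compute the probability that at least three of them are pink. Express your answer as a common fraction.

6/13

Sum the hypergeometric tail for j = 3,…,4 pink marbles.
Favorable = C(9,3)·C(6,1) + C(9,4)·C(6,0) = 630; total = C(15,4) = 1365.
P = 630/1365 = 6/13 ≈ 0.4615.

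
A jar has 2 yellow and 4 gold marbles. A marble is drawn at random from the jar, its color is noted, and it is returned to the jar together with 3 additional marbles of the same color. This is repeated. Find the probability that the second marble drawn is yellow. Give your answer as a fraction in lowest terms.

Condition on the first draw. If first is yellow (prob 2/6), second-yellow has prob (5)/(9); if not (prob 4/6), it has prob 2/(9).
P = (2/6)·(5/9) + (4/6)·(2/9) = 1/3 ≈ 0.3333.

1/3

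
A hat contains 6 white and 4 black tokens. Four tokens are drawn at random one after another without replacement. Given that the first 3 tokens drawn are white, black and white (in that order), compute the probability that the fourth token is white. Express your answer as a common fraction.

After removing 2 white, 1 black, the hat has 4 white out of 7 remaining.
P(fourth is white | given) = 4/7 ≈ 0.5714.

4/7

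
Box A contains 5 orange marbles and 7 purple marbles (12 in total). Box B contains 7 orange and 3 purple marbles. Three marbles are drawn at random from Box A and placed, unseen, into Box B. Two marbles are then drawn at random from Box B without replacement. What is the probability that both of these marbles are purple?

135/1144

Condition on how many of the transferred marbles are purple (from Box A: 7 purple of 12; then Box B has 13 total).
  0 purple: C(7,0)C(5,3)/C(12,3) = 1/22; then P = C(3,2)/C(13,2) = 1/26
  1 purple: C(7,1)C(5,2)/C(12,3) = 7/22; then P = C(4,2)/C(13,2) = 1/13
  2 purple: C(7,2)C(5,1)/C(12,3) = 21/44; then P = C(5,2)/C(13,2) = 5/39
  3 purple: C(7,3)C(5,0)/C(12,3) = 7/44; then P = C(6,2)/C(13,2) = 5/26
P(both purple) = 135/1144 ≈ 0.1180.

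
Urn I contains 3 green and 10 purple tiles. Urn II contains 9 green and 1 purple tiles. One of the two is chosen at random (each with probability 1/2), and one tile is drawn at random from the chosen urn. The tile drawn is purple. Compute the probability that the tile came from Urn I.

P(purple | Urn I) = 10/13; P(purple | Urn II) = 1/10.
P(purple) = 1/2·10/13 + 1/2·1/10 = 113/260.
By Bayes' rule, P(Urn I | purple) = 5/13 / 113/260 = 100/113 ≈ 0.8850.

100/113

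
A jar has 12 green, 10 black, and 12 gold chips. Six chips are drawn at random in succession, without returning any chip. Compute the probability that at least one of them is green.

Use the complement: P(at least one green) = 1 − P(no green).
P(none) = C(22,6)/C(34,6) = 74613/1344904.
So P = 1 − 74613/1344904 = 6793/7192 ≈ 0.9445.

6793/7192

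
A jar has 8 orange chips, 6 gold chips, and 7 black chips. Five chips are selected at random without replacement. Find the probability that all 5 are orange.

8/2907

Unordered draws without replacement: count favorable combinations over C(21,5).
Favorable = C(8,5) · C(6,0) · C(7,0) = 56; total = C(21,5) = 20349.
P = 56/20349 = 8/2907 ≈ 0.0028.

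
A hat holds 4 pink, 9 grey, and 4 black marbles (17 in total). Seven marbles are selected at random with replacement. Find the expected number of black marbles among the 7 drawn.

By linearity of expectation, E[X] = Σ P(draw i is black); each independent draw has P(black) = 4/17.
E[X] = 7 · 4/17 = 28/17 ≈ 1.6471.

28/17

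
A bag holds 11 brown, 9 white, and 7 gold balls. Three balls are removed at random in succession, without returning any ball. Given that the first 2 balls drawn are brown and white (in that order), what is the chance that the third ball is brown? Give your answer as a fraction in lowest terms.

2/5

After removing 1 brown, 1 white, the bag has 10 brown out of 25 remaining.
P(third is brown | given) = 10/25 = 2/5 ≈ 0.4000.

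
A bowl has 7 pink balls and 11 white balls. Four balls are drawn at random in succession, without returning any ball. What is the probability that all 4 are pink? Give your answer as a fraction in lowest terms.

7/612

Unordered draws without replacement: count favorable combinations over C(18,4).
Favorable = C(7,4) · C(11,0) = 35; total = C(18,4) = 3060.
P = 35/3060 = 7/612 ≈ 0.0114.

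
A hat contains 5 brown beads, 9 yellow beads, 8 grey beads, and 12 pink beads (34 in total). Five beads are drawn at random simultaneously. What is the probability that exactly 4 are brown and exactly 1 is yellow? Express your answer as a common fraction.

Unordered draws without replacement: count favorable combinations over C(34,5).
Favorable = C(5,4) · C(9,1) · C(8,0) · C(12,0) = 45; total = C(34,5) = 278256.
P = 45/278256 = 15/92752 ≈ 0.0002.

15/92752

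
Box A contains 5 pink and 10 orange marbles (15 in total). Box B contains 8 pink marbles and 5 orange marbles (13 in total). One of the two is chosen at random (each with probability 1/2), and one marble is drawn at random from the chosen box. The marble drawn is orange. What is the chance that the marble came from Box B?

P(orange | Box A) = 2/3; P(orange | Box B) = 5/13.
P(orange) = 1/2·2/3 + 1/2·5/13 = 41/78.
By Bayes' rule, P(Box B | orange) = 5/26 / 41/78 = 15/41 ≈ 0.3659.

15/41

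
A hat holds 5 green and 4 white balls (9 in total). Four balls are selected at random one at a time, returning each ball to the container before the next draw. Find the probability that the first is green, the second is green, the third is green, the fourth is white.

Multiply the conditional probability of each draw in order, with replacement (the composition resets each draw).
P = (5/9) · (5/9) · (5/9) · (4/9) = 500/6561 ≈ 0.0762.

500/6561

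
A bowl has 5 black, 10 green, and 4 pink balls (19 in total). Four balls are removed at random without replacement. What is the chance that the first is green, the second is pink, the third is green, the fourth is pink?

15/1292

Multiply the conditional probability of each draw in order, without replacement, so each draw removes one from its color and from the total.
P = (10/19) · (4/18) · (9/17) · (3/16) = 15/1292 ≈ 0.0116.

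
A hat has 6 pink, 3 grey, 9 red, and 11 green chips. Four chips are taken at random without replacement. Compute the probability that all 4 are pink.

5/7917

Unordered draws without replacement: count favorable combinations over C(29,4).
Favorable = C(6,4) · C(3,0) · C(9,0) · C(11,0) = 15; total = C(29,4) = 23751.
P = 15/23751 = 5/7917 ≈ 0.0006.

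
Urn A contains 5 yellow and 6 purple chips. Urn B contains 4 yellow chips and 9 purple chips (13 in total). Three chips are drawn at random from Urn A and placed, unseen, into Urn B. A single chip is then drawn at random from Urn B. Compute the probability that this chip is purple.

Condition on how many of the transferred chips are purple (from Urn A: 6 purple of 11; then Urn B has 16 total).
  0 purple: C(6,0)C(5,3)/C(11,3) = 2/33; then P = 9/16
  1 purple: C(6,1)C(5,2)/C(11,3) = 4/11; then P = 10/16
  2 purple: C(6,2)C(5,1)/C(11,3) = 5/11; then P = 11/16
  3 purple: C(6,3)C(5,0)/C(11,3) = 4/33; then P = 12/16
P(purple from Urn B) = 117/176 ≈ 0.6648.

117/176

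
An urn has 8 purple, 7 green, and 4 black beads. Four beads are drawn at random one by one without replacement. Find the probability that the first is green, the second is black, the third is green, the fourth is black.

Multiply the conditional probability of each draw in order, without replacement, so each draw removes one from its color and from the total.
P = (7/19) · (4/18) · (6/17) · (3/16) = 7/1292 ≈ 0.0054.

7/1292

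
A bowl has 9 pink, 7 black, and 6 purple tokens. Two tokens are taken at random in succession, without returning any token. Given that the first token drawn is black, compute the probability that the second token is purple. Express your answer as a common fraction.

After removing 1 black, the bowl has 6 purple out of 21 remaining.
P(second is purple | given) = 6/21 = 2/7 ≈ 0.2857.

2/7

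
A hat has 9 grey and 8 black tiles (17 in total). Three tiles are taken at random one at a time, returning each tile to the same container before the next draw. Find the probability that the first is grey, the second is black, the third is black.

Multiply the conditional probability of each draw in order, with replacement (the composition resets each draw).
P = (9/17) · (8/17) · (8/17) = 576/4913 ≈ 0.1172.

576/4913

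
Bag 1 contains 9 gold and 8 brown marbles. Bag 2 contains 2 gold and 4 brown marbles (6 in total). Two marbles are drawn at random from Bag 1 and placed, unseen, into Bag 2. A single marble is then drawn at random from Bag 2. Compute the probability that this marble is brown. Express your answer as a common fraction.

Condition on how many of the transferred marbles are brown (from Bag 1: 8 brown of 17; then Bag 2 has 8 total).
  0 brown: C(8,0)C(9,2)/C(17,2) = 9/34; then P = 4/8
  1 brown: C(8,1)C(9,1)/C(17,2) = 9/17; then P = 5/8
  2 brown: C(8,2)C(9,0)/C(17,2) = 7/34; then P = 6/8
P(brown from Bag 2) = 21/34 ≈ 0.6176.

21/34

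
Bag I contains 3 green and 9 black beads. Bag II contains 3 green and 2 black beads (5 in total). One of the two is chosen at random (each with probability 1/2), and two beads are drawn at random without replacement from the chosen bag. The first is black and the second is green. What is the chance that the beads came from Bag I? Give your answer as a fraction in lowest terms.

P(E | Bag I) = 9/44; P(E | Bag II) = 3/10.
P(E) = 1/2·9/44 + 1/2·3/10 = 111/440.
By Bayes' rule, P(Bag I | E) = 9/88 / 111/440 = 15/37 ≈ 0.4054.

15/37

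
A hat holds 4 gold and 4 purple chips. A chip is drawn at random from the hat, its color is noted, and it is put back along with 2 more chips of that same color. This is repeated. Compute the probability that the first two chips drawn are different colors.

Either gold then purple, or purple then gold; after the first draw the total is 10.
P = (4/8)·(4/10) + (4/8)·(4/10) = 2/5 ≈ 0.4000.

2/5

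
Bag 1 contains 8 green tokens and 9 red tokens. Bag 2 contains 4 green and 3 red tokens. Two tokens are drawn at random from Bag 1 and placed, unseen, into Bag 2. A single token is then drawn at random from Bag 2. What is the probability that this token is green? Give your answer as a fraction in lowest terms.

Condition on how many of the transferred tokens are green (from Bag 1: 8 green of 17; then Bag 2 has 9 total).
  0 green: C(8,0)C(9,2)/C(17,2) = 9/34; then P = 4/9
  1 green: C(8,1)C(9,1)/C(17,2) = 9/17; then P = 5/9
  2 green: C(8,2)C(9,0)/C(17,2) = 7/34; then P = 6/9
P(green from Bag 2) = 28/51 ≈ 0.5490.

28/51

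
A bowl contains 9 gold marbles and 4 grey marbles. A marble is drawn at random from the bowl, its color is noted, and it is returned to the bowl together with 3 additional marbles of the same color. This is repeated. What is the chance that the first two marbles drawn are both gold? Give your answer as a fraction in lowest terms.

After a gold draw the bowl holds 12 gold out of 16.
P = (9/13)·(12/16) = 27/52 ≈ 0.5192.

27/52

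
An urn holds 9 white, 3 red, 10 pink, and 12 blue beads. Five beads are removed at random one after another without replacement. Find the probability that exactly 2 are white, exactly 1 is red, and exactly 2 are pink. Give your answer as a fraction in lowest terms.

405/23188

Unordered draws without replacement: count favorable combinations over C(34,5).
Favorable = C(9,2) · C(3,1) · C(10,2) · C(12,0) = 4860; total = C(34,5) = 278256.
P = 4860/278256 = 405/23188 ≈ 0.0175.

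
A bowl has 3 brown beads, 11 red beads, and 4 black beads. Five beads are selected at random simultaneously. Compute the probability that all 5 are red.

11/204

Unordered draws without replacement: count favorable combinations over C(18,5).
Favorable = C(3,0) · C(11,5) · C(4,0) = 462; total = C(18,5) = 8568.
P = 462/8568 = 11/204 ≈ 0.0539.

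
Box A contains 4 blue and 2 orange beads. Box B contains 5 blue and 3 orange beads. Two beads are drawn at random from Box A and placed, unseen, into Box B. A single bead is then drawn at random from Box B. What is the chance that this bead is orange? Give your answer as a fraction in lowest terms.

11/30

Condition on how many of the transferred beads are orange (from Box A: 2 orange of 6; then Box B has 10 total).
  0 orange: C(2,0)C(4,2)/C(6,2) = 2/5; then P = 3/10
  1 orange: C(2,1)C(4,1)/C(6,2) = 8/15; then P = 4/10
  2 orange: C(2,2)C(4,0)/C(6,2) = 1/15; then P = 5/10
P(orange from Box B) = 11/30 ≈ 0.3667.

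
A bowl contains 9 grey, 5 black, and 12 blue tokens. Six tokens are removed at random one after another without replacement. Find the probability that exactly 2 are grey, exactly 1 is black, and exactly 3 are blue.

Unordered draws without replacement: count favorable combinations over C(26,6).
Favorable = C(9,2) · C(5,1) · C(12,3) = 39600; total = C(26,6) = 230230.
P = 39600/230230 = 360/2093 ≈ 0.1720.

360/2093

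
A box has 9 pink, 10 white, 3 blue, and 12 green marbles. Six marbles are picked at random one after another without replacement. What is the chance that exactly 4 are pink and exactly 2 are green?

189/30566

Unordered draws without replacement: count favorable combinations over C(34,6).
Favorable = C(9,4) · C(10,0) · C(3,0) · C(12,2) = 8316; total = C(34,6) = 1344904.
P = 8316/1344904 = 189/30566 ≈ 0.0062.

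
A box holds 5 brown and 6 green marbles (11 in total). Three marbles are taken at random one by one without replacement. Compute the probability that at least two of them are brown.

Sum the hypergeometric tail for j = 2,…,3 brown marbles.
Favorable = C(5,2)·C(6,1) + C(5,3)·C(6,0) = 70; total = C(11,3) = 165.
P = 70/165 = 14/33 ≈ 0.4242.

14/33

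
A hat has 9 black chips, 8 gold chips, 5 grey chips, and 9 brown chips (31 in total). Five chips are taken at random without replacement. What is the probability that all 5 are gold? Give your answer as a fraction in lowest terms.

Unordered draws without replacement: count favorable combinations over C(31,5).
Favorable = C(9,0) · C(8,5) · C(5,0) · C(9,0) = 56; total = C(31,5) = 169911.
P = 56/169911 = 8/24273 ≈ 0.0003.

8/24273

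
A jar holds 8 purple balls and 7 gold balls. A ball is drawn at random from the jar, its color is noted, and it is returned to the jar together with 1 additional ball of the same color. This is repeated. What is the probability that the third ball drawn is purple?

Sum over the four possibilities for the first two draws (purple/not-purple each), tracking how the purple count and total change by +1 per draw.
P(third is purple) = 8/15 ≈ 0.5333. (In a Pólya urn every draw has the same marginal probability 8/15.)

8/15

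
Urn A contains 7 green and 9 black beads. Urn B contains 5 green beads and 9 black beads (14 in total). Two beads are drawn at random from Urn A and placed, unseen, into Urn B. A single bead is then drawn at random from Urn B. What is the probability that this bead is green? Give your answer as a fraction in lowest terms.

Condition on how many of the transferred beads are green (from Urn A: 7 green of 16; then Urn B has 16 total).
  0 green: C(7,0)C(9,2)/C(16,2) = 3/10; then P = 5/16
  1 green: C(7,1)C(9,1)/C(16,2) = 21/40; then P = 6/16
  2 green: C(7,2)C(9,0)/C(16,2) = 7/40; then P = 7/16
P(green from Urn B) = 47/128 ≈ 0.3672.

47/128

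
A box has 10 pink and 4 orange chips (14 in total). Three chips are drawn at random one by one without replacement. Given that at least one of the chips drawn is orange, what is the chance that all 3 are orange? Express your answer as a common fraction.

P(all 3 orange) = C(4,3)/C(14,3) = 1/91; P(at least one orange) = 1 − C(10,3)/C(14,3) = 61/91.
Since 'all 3 orange' ⊆ 'at least one orange', P(all 3 | at least one) = 1/91 / 61/91 = 1/61 ≈ 0.0164.

1/61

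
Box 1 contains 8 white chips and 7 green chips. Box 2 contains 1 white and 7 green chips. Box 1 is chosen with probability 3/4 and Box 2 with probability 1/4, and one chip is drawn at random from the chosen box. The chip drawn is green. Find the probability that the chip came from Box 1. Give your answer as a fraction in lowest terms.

8/13

P(green | Box 1) = 7/15; P(green | Box 2) = 7/8.
P(green) = 3/4·7/15 + 1/4·7/8 = 91/160.
By Bayes' rule, P(Box 1 | green) = 7/20 / 91/160 = 8/13 ≈ 0.6154.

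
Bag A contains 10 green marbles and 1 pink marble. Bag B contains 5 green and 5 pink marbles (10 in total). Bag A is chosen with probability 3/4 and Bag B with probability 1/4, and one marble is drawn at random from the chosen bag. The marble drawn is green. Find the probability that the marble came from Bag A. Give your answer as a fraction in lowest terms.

P(green | Bag A) = 10/11; P(green | Bag B) = 1/2.
P(green) = 3/4·10/11 + 1/4·1/2 = 71/88.
By Bayes' rule, P(Bag A | green) = 15/22 / 71/88 = 60/71 ≈ 0.8451.

60/71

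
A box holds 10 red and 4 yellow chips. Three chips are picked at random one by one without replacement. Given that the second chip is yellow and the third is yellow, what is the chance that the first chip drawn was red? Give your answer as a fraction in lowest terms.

P(first=red and the second chip is yellow and the third is yellow) = (10/14)·(4/13)·(3/12) = 5/91.
P(E) = Σ over first color = 5/91 + 1/91 = 6/91.
By Bayes, P(first=red | E) = 5/91 / 6/91 = 5/6 ≈ 0.8333.

5/6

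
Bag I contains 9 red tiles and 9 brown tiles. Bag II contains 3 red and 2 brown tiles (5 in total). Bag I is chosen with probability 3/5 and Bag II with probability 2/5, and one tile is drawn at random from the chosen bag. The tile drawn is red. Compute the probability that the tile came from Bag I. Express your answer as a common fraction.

P(red | Bag I) = 1/2; P(red | Bag II) = 3/5.
P(red) = 3/5·1/2 + 2/5·3/5 = 27/50.
By Bayes' rule, P(Bag I | red) = 3/10 / 27/50 = 5/9 ≈ 0.5556.

5/9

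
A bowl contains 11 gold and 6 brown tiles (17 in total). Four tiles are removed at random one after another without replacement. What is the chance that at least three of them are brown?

Sum the hypergeometric tail for j = 3,…,4 brown tiles.
Favorable = C(6,3)·C(11,1) + C(6,4)·C(11,0) = 235; total = C(17,4) = 2380.
P = 235/2380 = 47/476 ≈ 0.0987.

47/476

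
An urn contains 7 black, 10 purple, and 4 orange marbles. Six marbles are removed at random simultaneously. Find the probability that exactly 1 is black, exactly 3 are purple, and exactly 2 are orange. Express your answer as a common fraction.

Unordered draws without replacement: count favorable combinations over C(21,6).
Favorable = C(7,1) · C(10,3) · C(4,2) = 5040; total = C(21,6) = 54264.
P = 5040/54264 = 30/323 ≈ 0.0929.

30/323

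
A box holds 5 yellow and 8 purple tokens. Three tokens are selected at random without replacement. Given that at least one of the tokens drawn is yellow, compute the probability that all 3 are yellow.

1/23

P(all 3 yellow) = C(5,3)/C(13,3) = 5/143; P(at least one yellow) = 1 − C(8,3)/C(13,3) = 115/143.
Since 'all 3 yellow' ⊆ 'at least one yellow', P(all 3 | at least one) = 5/143 / 115/143 = 1/23 ≈ 0.0435.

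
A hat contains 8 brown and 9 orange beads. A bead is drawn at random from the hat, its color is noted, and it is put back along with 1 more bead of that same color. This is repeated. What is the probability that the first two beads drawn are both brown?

After a brown draw the hat holds 9 brown out of 18.
P = (8/17)·(9/18) = 4/17 ≈ 0.2353.

4/17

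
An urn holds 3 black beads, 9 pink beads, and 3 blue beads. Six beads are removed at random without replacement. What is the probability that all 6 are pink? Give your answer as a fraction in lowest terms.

Multiply the conditional probability of each draw in order, without replacement, so each draw removes one from its color and from the total.
P = (9/15) · (8/14) · (7/13) · (6/12) · (5/11) · (4/10) = 12/715 ≈ 0.0168.

12/715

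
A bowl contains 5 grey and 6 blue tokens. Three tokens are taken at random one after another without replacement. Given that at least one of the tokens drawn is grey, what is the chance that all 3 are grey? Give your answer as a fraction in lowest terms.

P(all 3 grey) = C(5,3)/C(11,3) = 2/33; P(at least one grey) = 1 − C(6,3)/C(11,3) = 29/33.
Since 'all 3 grey' ⊆ 'at least one grey', P(all 3 | at least one) = 2/33 / 29/33 = 2/29 ≈ 0.0690.

2/29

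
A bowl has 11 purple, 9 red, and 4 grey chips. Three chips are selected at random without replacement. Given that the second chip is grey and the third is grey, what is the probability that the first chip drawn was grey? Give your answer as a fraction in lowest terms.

P(first=grey and the second chip is grey and the third is grey) = (4/24)·(3/23)·(2/22) = 1/506.
P(E) = Σ over first color = 1/92 + 9/1012 + 1/506 = 1/46.
By Bayes, P(first=grey | E) = 1/506 / 1/46 = 1/11 ≈ 0.0909.

1/11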